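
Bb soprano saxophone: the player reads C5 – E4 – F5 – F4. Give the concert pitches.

Written C4 on the Bb soprano saxophone sounds as Bb3, a major second lower; apply that shift to every note.
C5 → Bb4
E4 → D4
F5 → Eb5
F4 → Eb4

Bb4 D4 Eb5 Eb4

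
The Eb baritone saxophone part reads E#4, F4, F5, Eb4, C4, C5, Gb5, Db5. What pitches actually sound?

G#2 Ab2 Ab3 Gb2 Eb2 Eb3 Bbb3 Fb3

The Eb baritone saxophone sounds a major thirteenth below written, so transpose each written note down a major thirteenth.
E#4 -> G#2
F4 -> Ab2
F5 -> Ab3
Eb4 -> Gb2
C4 -> Eb2
C5 -> Eb3
Gb5 -> Bbb3
Db5 -> Fb3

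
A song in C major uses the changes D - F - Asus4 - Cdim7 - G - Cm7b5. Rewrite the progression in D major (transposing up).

C major up to D major is a major second; each chord root moves by that interval while the quality stays the same.
D: root D up a major second → E, giving E.
F: root F up a major second → G, giving G.
Asus4: root A up a major second → B, giving Bsus4.
Cdim7: root C up a major second → D, giving Ddim7.
G: root G up a major second → A, giving A.
Cm7b5: root C up a major second → D, giving Dm7b5.

E G Bsus4 Ddim7 A Dm7b5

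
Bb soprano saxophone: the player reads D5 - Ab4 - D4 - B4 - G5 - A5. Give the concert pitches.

C5 Gb4 C4 A4 F5 G5

Written C4 on the Bb soprano saxophone sounds as Bb3, a major second lower; apply that shift to every note.
D5 becomes C5
Ab4 becomes Gb4
D4 becomes C4
B4 becomes A4
G5 becomes F5
A5 becomes G5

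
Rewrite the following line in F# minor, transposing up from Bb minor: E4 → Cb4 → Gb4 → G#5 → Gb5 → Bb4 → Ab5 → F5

B#4 G4 D5 D##6 D6 F#5 E6 C#6

Bb minor to F# minor up is an augmented fifth, so every note moves up by that interval.
E4 -> B#4
Cb4 -> G4
Gb4 -> D5
G#5 -> D##6
Gb5 -> D6
Bb4 -> F#5
Ab5 -> E6
F5 -> C#6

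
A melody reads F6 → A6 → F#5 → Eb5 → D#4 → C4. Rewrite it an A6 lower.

Abb5 Cb6 Ab4 Gbb4 F3 Ebb3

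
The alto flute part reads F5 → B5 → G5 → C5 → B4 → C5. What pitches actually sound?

Written C4 on the alto flute sounds as G3, a perfect fourth lower; apply that shift to every note.
F5 gives C5
B5 gives F#5
G5 gives D5
C5 gives G4
B4 gives F#4
C5 gives G4

C5 F#5 D5 G4 F#4 G4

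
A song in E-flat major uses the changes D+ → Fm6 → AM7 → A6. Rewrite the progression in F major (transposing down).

E+ Gm6 BM7 B6

E-flat major down to F major is a minor seventh; each chord root moves by that interval while the quality stays the same.
D+: root D down a minor seventh → E, giving E+.
Fm6: root F down a minor seventh → G, giving Gm6.
AM7: root A down a minor seventh → B, giving BM7.
A6: root A down a minor seventh → B, giving B6.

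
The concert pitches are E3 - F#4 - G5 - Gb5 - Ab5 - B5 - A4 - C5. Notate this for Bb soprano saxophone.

F#3 G#4 A5 Ab5 Bb5 C#6 B4 D5

Written C4 sounds as Bb3 on the Bb soprano saxophone, so concert pitches are written a major second up.
E3 → F#3
F#4 → G#4
G5 → A5
Gb5 → Ab5
Ab5 → Bb5
B5 → C#6
A4 → B4
C5 → D5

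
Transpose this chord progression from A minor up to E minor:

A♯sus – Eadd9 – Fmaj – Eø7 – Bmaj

E#sus Badd9 Cmaj Bø7 F#maj

A minor up to E minor is a perfect fifth; each chord root moves by that interval while the quality stays the same.
A♯sus: root A♯ up a perfect fifth → E#, giving E#sus.
Eadd9: root E up a perfect fifth → B, giving Badd9.
Fmaj: root F up a perfect fifth → C, giving Cmaj.
Eø7: root E up a perfect fifth → B, giving Bø7.
Bmaj: root B up a perfect fifth → F#, giving F#maj.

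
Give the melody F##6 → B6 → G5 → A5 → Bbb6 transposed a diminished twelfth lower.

F##6: a twelfth down reaches B, and 18 semitones makes it B##4.
B6: a twelfth down reaches E, and 18 semitones makes it E#5.
G5 down a diminished twelfth is C#4.
A5 down a diminished twelfth is D#4.
Bbb6 down a diminished twelfth is Eb5.

B##4 E#5 C#4 D#4 Eb5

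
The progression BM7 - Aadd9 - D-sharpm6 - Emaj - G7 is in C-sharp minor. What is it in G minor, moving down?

C-sharp minor down to G minor is an augmented fourth; each chord root moves by that interval while the quality stays the same.
BM7: root B down an augmented fourth → F, giving FM7.
Aadd9: root A down an augmented fourth → Eb, giving Ebadd9.
D-sharpm6: root D-sharp down an augmented fourth → A, giving Am6.
Emaj: root E down an augmented fourth → Bb, giving Bbmaj.
G7: root G down an augmented fourth → Db, giving Db7.

FM7 Ebadd9 Am6 Bbmaj Db7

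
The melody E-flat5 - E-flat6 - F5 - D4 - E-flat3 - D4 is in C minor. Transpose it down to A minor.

From C down to A is a minor third; apply that to each pitch.
Eb5 to C5
Eb6 to C6
F5 to D5
D4 to B3
Eb3 to C3
D4 to B3

C5 C6 D5 B3 C3 B3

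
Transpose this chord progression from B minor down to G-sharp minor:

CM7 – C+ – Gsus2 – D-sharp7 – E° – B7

B minor down to G-sharp minor is a minor third; each chord root moves by that interval while the quality stays the same.
CM7: root C down a minor third → A, giving AM7.
C+: root C down a minor third → A, giving A+.
Gsus2: root G down a minor third → E, giving Esus2.
D-sharp7: root D-sharp down a minor third → B#, giving B#7.
E°: root E down a minor third → C#, giving C#°.
B7: root B down a minor third → G#, giving G#7.

AM7 A+ Esus2 B#7 C#° G#7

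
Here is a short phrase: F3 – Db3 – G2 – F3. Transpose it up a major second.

F3: a second up reaches G, and 2 semitones makes it G3.
Db3: a second up reaches E, and 2 semitones makes it Eb3.
A major second up from G2 gives A2.
A major second up from F3 gives G3.

G3 Eb3 A2 G3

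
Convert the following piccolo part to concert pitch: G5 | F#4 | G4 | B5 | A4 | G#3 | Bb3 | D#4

G6 F#5 G5 B6 A5 G#4 Bb4 D#5

The piccolo sounds a perfect octave above written, so transpose each written note up a perfect octave.
G5 to G6
F#4 to F#5
G4 to G5
B5 to B6
A4 to A5
G#3 to G#4
Bb3 to Bb4
D#4 to D#5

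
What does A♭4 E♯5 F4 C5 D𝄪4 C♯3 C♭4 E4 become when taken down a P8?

Ab4 becomes Ab3
E#5 becomes E#4
F4 becomes F3
C5 becomes C4
D##4 becomes D##3
C#3 becomes C#2
Cb4 becomes Cb3
E4 becomes E3

Ab3 E#4 F3 C4 D##3 C#2 Cb3 E3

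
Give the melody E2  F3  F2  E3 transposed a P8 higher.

E3 F4 F3 E4

E2 → E3
F3 → F4
F2 → F3
E3 → E4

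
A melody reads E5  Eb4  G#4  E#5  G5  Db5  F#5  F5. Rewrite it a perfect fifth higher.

E5 becomes B5
Eb4 becomes Bb4
G#4 becomes D#5
E#5 becomes B#5
G5 becomes D6
Db5 becomes Ab5
F#5 becomes C#6
F5 becomes C6

B5 Bb4 D#5 B#5 D6 Ab5 C#6 C6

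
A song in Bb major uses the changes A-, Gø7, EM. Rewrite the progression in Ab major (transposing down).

Bb major down to Ab major is a major second; each chord root moves by that interval while the quality stays the same.
A-: root A down a major second → G, giving G-.
Gø7: root G down a major second → F, giving Fø7.
EM: root E down a major second → D, giving DM.

G- Fø7 DM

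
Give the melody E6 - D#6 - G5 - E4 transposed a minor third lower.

C#6 B#5 E5 C#4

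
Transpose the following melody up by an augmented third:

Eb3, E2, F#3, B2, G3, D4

G#3 G##2 A##3 D##3 B#3 F##4

Eb3 -> G#3
E2 -> G##2
F#3 -> A##3
B2 -> D##3
G3 -> B#3
D4 -> F##4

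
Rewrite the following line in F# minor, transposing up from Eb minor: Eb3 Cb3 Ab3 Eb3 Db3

Eb minor to F# minor up is an augmented second, so every note moves up by that interval.
Eb3 -> F#3
Cb3 -> D3
Ab3 -> B3
Eb3 -> F#3
Db3 -> E3

F#3 D3 B3 F#3 E3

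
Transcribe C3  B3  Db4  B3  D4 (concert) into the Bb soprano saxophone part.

D3 C#4 Eb4 C#4 E4

Written C4 sounds as Bb3 on the Bb soprano saxophone, so concert pitches are written a major second up.
C3 → D3
B3 → C#4
Db4 → Eb4
B3 → C#4
D4 → E4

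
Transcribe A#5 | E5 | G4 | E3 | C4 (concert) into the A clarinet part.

Written C4 sounds as A3 on the A clarinet, so concert pitches are written a minor third up.
A#5 → C#6
E5 → G5
G4 → Bb4
E3 → G3
C4 → Eb4

C#6 G5 Bb4 G3 Eb4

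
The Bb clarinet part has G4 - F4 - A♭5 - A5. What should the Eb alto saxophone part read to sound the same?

D5 C5 Eb6 E6

First find concert pitch: the Bb clarinet sounds a major second below written, so G4 F4 A♭5 A5 sounds F4 Eb4 Gb5 G5.
Then write for Eb alto saxophone: it sounds a major sixth below written, so the part must be a major sixth above concert.
F4 → D5
Eb4 → C5
Gb5 → Eb6
G5 → E6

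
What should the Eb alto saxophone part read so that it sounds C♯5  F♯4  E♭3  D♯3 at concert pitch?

A#5 D#5 C4 B#3

The Eb alto saxophone sounds a major sixth below written, so the written part must be a major sixth above concert — transpose each note up.
C#5 to A#5
F#4 to D#5
Eb3 to C4
D#3 to B#3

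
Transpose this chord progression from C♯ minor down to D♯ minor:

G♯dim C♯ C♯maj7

C♯ minor down to D♯ minor is a minor seventh; each chord root moves by that interval while the quality stays the same.
G♯dim: root G♯ down a minor seventh → A#, giving A#dim.
C♯: root C♯ down a minor seventh → D#, giving D#.
C♯maj7: root C♯ down a minor seventh → D#, giving D#maj7.

A#dim D# D#maj7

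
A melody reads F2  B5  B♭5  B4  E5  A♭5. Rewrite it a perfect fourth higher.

F2 -> Bb2
B5 -> E6
Bb5 -> Eb6
B4 -> E5
E5 -> A5
Ab5 -> Db6

Bb2 E6 Eb6 E5 A5 Db6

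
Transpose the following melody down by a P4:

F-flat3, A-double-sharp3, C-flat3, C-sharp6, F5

Cb3 E##3 Gb2 G#5 C5

Fb3 down a perfect fourth is Cb3.
A##3: a fourth down reaches E, and 5 semitones makes it E##3.
Cb3: a fourth down reaches G, and 5 semitones makes it Gb2.
C#6 down a perfect fourth is G#5.
F5 down a perfect fourth is C5.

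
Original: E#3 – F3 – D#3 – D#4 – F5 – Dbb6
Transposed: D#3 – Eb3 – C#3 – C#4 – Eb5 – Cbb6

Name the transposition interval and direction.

From E#3 to D#3 is 2 letter names — a second of some quality.
D#3 to E#3 is 2 semitones, which makes it a major second; the second version is lower, so the direction is down.
Checking another pair — Dbb6 → Cbb6 — gives the same interval.

down a major second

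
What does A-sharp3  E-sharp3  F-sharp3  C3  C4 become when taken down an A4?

A#3 gives E3
E#3 gives B2
F#3 gives C3
C3 gives Gb2
C4 gives Gb3

E3 B2 C3 Gb2 Gb3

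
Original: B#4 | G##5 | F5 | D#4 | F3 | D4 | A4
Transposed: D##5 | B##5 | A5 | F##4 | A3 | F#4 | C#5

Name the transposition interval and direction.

up a major third

Take the first pair: B#4 → D##5. B to D spans 3 letter names, so the interval is some kind of third.
B#4 to D##5 is 4 semitones, which makes it a major third; the second version is higher, so the direction is up.
Checking another pair — A4 → C#5 — gives the same interval.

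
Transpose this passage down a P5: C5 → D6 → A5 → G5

C5 to F4
D6 to G5
A5 to D5
G5 to C5

F4 G5 D5 C5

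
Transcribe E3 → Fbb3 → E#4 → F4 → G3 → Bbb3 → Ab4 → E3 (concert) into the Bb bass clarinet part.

F#4 Gbb4 F##5 G5 A4 Cb5 Bb5 F#4

Written C4 sounds as Bb2 on the Bb bass clarinet, so concert pitches are written a major ninth up.
E3 becomes F#4
Fbb3 becomes Gbb4
E#4 becomes F##5
F4 becomes G5
G3 becomes A4
Bbb3 becomes Cb5
Ab4 becomes Bb5
E3 becomes F#4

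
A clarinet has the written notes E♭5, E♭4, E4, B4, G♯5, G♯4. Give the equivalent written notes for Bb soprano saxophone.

D5 D4 D#4 A#4 F##5 F##4

First find concert pitch: the A clarinet sounds a minor third below written, so E♭5 E♭4 E4 B4 G♯5 G♯4 sounds C5 C4 C#4 G#4 E#5 E#4.
Then write for Bb soprano saxophone: it sounds a major second below written, so the part must be a major second above concert.
C5 → D5
C4 → D4
C#4 → D#4
G#4 → A#4
E#5 → F##5
E#4 → F##4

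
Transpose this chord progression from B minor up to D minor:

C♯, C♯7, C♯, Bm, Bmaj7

E E7 E Dm Dmaj7

B minor up to D minor is a minor third; each chord root moves by that interval while the quality stays the same.
C♯: root C♯ up a minor third → E, giving E.
C♯7: root C♯ up a minor third → E, giving E7.
C♯: root C♯ up a minor third → E, giving E.
Bm: root B up a minor third → D, giving Dm.
Bmaj7: root B up a minor third → D, giving Dmaj7.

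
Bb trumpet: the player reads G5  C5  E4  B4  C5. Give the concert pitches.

F5 Bb4 D4 A4 Bb4

Written C4 on the Bb trumpet sounds as Bb3, a major second lower; apply that shift to every note.
G5 to F5
C5 to Bb4
E4 to D4
B4 to A4
C5 to Bb4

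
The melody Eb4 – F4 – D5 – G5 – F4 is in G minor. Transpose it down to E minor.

G minor to E minor down is a minor third, so every note moves down by that interval.
Eb4 → C4
F4 → D4
D5 → B4
G5 → E5
F4 → D4

C4 D4 B4 E5 D4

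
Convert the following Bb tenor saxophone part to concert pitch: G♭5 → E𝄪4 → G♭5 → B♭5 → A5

Fb4 D##3 Fb4 Ab4 G4

The Bb tenor saxophone sounds a major ninth below written, so transpose each written note down a major ninth.
Gb5 -> Fb4
E##4 -> D##3
Gb5 -> Fb4
Bb5 -> Ab4
A5 -> G4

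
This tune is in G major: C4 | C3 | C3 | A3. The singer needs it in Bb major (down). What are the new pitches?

Eb3 Eb2 Eb2 C3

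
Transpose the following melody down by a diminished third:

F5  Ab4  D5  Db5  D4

F5 gives D#5
Ab4 gives F#4
D5 gives B#4
Db5 gives B4
D4 gives B#3

D#5 F#4 B#4 B4 B#3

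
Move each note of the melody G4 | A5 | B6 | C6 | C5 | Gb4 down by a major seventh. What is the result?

Ab3 Bb4 C6 Db5 Db4 Abb3

G4: a seventh down reaches A, and 11 semitones makes it Ab3.
A major seventh down from A5 gives Bb4.
B6 down a major seventh is C6.
C6: a seventh down reaches D, and 11 semitones makes it Db5.
A major seventh down from C5 gives Db4.
A major seventh down from Gb4 gives Abb3.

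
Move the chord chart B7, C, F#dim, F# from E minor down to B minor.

E minor down to B minor is a perfect fourth; each chord root moves by that interval while the quality stays the same.
B7: root B down a perfect fourth → F#, giving F#7.
C: root C down a perfect fourth → G, giving G.
F#dim: root F# down a perfect fourth → C#, giving C#dim.
F#: root F# down a perfect fourth → C#, giving C#.

F#7 G C#dim C#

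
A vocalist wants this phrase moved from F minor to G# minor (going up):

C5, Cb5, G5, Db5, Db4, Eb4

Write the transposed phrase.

D#5 D5 A#5 E5 E4 F#4

From F up to G# is an augmented second; apply that to each pitch.
C5 to D#5
Cb5 to D5
G5 to A#5
Db5 to E5
Db4 to E4
Eb4 to F#4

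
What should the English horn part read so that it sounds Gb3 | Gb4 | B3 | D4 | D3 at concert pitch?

Written C4 sounds as F3 on the English horn, so concert pitches are written a perfect fifth up.
Gb3 to Db4
Gb4 to Db5
B3 to F#4
D4 to A4
D3 to A3

Db4 Db5 F#4 A4 A3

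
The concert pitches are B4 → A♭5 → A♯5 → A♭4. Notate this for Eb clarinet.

The Eb clarinet sounds a minor third above written, so the written part must be a minor third below concert — transpose each note down.
B4 to G#4
Ab5 to F5
A#5 to F##5
Ab4 to F4

G#4 F5 F##5 F4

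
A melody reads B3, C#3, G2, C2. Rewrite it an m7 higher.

A4 B3 F3 Bb2

B3 up a minor seventh is A4.
A minor seventh up from C#3 gives B3.
G2 up a minor seventh is F3.
A minor seventh up from C2 gives Bb2.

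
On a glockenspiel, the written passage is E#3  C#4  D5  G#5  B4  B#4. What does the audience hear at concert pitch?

E#5 C#6 D7 G#7 B6 B#6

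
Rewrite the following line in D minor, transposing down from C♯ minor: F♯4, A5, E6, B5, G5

G3 Bb4 F5 C5 Ab4

From C♯ down to D is a major seventh; apply that to each pitch.
F#4 becomes G3
A5 becomes Bb4
E6 becomes F5
B5 becomes C5
G5 becomes Ab4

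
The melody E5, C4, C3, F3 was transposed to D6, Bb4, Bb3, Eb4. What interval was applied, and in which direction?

Take the first pair: E5 → D6. E to D spans 7 letter names, so the interval is some kind of seventh.
E5 to D6 is 10 semitones, which makes it a minor seventh; the second version is higher, so the direction is up.
Checking another pair — F3 → Eb4 — gives the same interval.

up a minor seventh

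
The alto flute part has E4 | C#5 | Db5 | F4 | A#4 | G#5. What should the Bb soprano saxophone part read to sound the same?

First find concert pitch: the alto flute sounds a perfect fourth below written, so E4 C#5 Db5 F4 A#4 G#5 sounds B3 G#4 Ab4 C4 E#4 D#5.
Then write for Bb soprano saxophone: it sounds a major second below written, so the part must be a major second above concert.
B3 → C#4
G#4 → A#4
Ab4 → Bb4
C4 → D4
E#4 → F##4
D#5 → E#5

C#4 A#4 Bb4 D4 F##4 E#5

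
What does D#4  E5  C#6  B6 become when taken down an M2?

C#4 D5 B5 A6

D#4: a second down reaches C, and 2 semitones makes it C#4.
E5 down a major second is D5.
A major second down from C#6 gives B5.
B6: a second down reaches A, and 2 semitones makes it A6.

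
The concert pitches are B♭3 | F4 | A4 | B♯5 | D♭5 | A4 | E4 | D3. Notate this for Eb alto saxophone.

The Eb alto saxophone sounds a major sixth below written, so the written part must be a major sixth above concert — transpose each note up.
Bb3 becomes G4
F4 becomes D5
A4 becomes F#5
B#5 becomes G##6
Db5 becomes Bb5
A4 becomes F#5
E4 becomes C#5
D3 becomes B3

G4 D5 F#5 G##6 Bb5 F#5 C#5 B3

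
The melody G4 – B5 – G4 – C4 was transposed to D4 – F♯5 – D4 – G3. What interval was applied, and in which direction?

down a perfect fourth

From G4 to D4 is 4 letter names — a fourth of some quality.
D4 to G4 is 5 semitones, which makes it a perfect fourth; the second version is lower, so the direction is down.
Checking another pair — C4 → G3 — gives the same interval.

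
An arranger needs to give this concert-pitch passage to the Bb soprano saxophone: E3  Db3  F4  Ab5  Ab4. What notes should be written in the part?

F#3 Eb3 G4 Bb5 Bb4

Written C4 sounds as Bb3 on the Bb soprano saxophone, so concert pitches are written a major second up.
E3 to F#3
Db3 to Eb3
F4 to G4
Ab5 to Bb5
Ab4 to Bb4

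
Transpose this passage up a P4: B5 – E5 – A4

A perfect fourth up from B5 gives E6.
A perfect fourth up from E5 gives A5.
A perfect fourth up from A4 gives D5.

E6 A5 D5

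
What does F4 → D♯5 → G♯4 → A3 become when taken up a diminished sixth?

Dbb5 Bb5 Eb5 Fb4

F4 -> Dbb5
D#5 -> Bb5
G#4 -> Eb5
A3 -> Fb4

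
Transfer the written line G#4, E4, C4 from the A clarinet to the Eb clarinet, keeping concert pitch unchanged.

First find concert pitch: the A clarinet sounds a minor third below written, so G#4 E4 C4 sounds E#4 C#4 A3.
Then write for Eb clarinet: it sounds a minor third above written, so the part must be a minor third below concert.
E#4 → C##4
C#4 → A#3
A3 → F#3

C##4 A#3 F#3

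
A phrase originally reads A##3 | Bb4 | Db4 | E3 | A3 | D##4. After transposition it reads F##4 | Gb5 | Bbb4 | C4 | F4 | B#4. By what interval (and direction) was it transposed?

up a minor sixth

From A##3 to F##4 is 6 letter names — a sixth of some quality.
A##3 to F##4 is 8 semitones, which makes it a minor sixth; the second version is higher, so the direction is up.
Checking another pair — D##4 → B#4 — gives the same interval.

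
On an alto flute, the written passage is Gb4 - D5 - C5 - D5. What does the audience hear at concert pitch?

The alto flute sounds a perfect fourth below written, so transpose each written note down a perfect fourth.
Gb4 gives Db4
D5 gives A4
C5 gives G4
D5 gives A4

Db4 A4 G4 A4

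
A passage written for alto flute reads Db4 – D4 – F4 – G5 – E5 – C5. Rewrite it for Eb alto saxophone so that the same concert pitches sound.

First find concert pitch: the alto flute sounds a perfect fourth below written, so Db4 D4 F4 G5 E5 C5 sounds Ab3 A3 C4 D5 B4 G4.
Then write for Eb alto saxophone: it sounds a major sixth below written, so the part must be a major sixth above concert.
Ab3 → F4
A3 → F#4
C4 → A4
D5 → B5
B4 → G#5
G4 → E5

F4 F#4 A4 B5 G#5 E5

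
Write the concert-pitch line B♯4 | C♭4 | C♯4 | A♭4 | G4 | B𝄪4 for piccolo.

The piccolo sounds a perfect octave above written, so the written part must be a perfect octave below concert — transpose each note down.
B#4 to B#3
Cb4 to Cb3
C#4 to C#3
Ab4 to Ab3
G4 to G3
B##4 to B##3

B#3 Cb3 C#3 Ab3 G3 B##3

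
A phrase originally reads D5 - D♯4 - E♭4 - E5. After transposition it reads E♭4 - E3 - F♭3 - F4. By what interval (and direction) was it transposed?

From D5 to Eb4 is 7 letter names — a seventh of some quality.
Eb4 to D5 is 11 semitones, which makes it a major seventh; the second version is lower, so the direction is down.
Checking another pair — E5 → F4 — gives the same interval.

down a major seventh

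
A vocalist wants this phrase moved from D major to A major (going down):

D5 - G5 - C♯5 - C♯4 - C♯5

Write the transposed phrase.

From D down to A is a perfect fourth; apply that to each pitch.
D5 -> A4
G5 -> D5
C#5 -> G#4
C#4 -> G#3
C#5 -> G#4

A4 D5 G#4 G#3 G#4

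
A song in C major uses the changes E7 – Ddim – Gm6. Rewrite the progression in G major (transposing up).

B7 Adim Dm6

C major up to G major is a perfect fifth; each chord root moves by that interval while the quality stays the same.
E7: root E up a perfect fifth → B, giving B7.
Ddim: root D up a perfect fifth → A, giving Adim.
Gm6: root G up a perfect fifth → D, giving Dm6.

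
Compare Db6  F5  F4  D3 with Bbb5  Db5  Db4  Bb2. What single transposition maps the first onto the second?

From Db6 to Bbb5 is 3 letter names — a third of some quality.
Bbb5 to Db6 is 4 semitones, which makes it a major third; the second version is lower, so the direction is down.
Checking another pair — D3 → Bb2 — gives the same interval.

down a major third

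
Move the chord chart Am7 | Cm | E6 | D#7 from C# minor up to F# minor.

C# minor up to F# minor is a perfect fourth; each chord root moves by that interval while the quality stays the same.
Am7: root A up a perfect fourth → D, giving Dm7.
Cm: root C up a perfect fourth → F, giving Fm.
E6: root E up a perfect fourth → A, giving A6.
D#7: root D# up a perfect fourth → G#, giving G#7.

Dm7 Fm A6 G#7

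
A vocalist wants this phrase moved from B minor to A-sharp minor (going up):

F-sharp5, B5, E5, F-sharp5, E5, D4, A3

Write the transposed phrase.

E#6 A#6 D#6 E#6 D#6 C#5 G#4

From B up to A-sharp is a major seventh; apply that to each pitch.
F#5 → E#6
B5 → A#6
E5 → D#6
F#5 → E#6
E5 → D#6
D4 → C#5
A3 → G#4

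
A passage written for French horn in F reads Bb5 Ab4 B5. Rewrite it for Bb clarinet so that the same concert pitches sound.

F5 Eb4 F#5

First find concert pitch: the French horn in F sounds a perfect fifth below written, so Bb5 Ab4 B5 sounds Eb5 Db4 E5.
Then write for Bb clarinet: it sounds a major second below written, so the part must be a major second above concert.
Eb5 → F5
Db4 → Eb4
E5 → F#5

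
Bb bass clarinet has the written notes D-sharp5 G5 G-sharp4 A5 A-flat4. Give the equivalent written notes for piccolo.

C#3 F3 F#2 G3 Gb2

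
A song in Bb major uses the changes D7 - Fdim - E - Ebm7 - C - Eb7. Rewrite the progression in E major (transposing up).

G#7 Bdim A# Am7 F# A7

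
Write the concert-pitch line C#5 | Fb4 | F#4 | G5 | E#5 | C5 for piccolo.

C#4 Fb3 F#3 G4 E#4 C4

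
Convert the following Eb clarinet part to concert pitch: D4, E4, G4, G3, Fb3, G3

Written C4 on the Eb clarinet sounds as Eb4, a minor third higher; apply that shift to every note.
D4 becomes F4
E4 becomes G4
G4 becomes Bb4
G3 becomes Bb3
Fb3 becomes Abb3
G3 becomes Bb3

F4 G4 Bb4 Bb3 Abb3 Bb3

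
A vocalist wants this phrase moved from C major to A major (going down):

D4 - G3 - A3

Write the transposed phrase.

B3 E3 F#3

C major to A major down is a minor third, so every note moves down by that interval.
D4 to B3
G3 to E3
A3 to F#3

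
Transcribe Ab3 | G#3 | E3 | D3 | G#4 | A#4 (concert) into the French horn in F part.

Eb4 D#4 B3 A3 D#5 E#5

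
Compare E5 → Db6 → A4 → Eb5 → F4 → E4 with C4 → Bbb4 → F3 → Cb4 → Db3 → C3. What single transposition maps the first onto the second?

Take the first pair: E5 → C4. E to C spans 10 letter names, so the interval is some kind of tenth.
C4 to E5 is 16 semitones, which makes it a major tenth; the second version is lower, so the direction is down.
Checking another pair — E4 → C3 — gives the same interval.

down a major tenth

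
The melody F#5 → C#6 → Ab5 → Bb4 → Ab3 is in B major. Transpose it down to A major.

E5 B5 Gb5 Ab4 Gb3

From B down to A is a major second; apply that to each pitch.
F#5 to E5
C#6 to B5
Ab5 to Gb5
Bb4 to Ab4
Ab3 to Gb3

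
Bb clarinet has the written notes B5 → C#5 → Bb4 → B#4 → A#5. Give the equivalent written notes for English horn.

First find concert pitch: the Bb clarinet sounds a major second below written, so B5 C#5 Bb4 B#4 A#5 sounds A5 B4 Ab4 A#4 G#5.
Then write for English horn: it sounds a perfect fifth below written, so the part must be a perfect fifth above concert.
A5 → E6
B4 → F#5
Ab4 → Eb5
A#4 → E#5
G#5 → D#6

E6 F#5 Eb5 E#5 D#6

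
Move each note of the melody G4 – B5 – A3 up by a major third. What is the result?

B4 D#6 C#4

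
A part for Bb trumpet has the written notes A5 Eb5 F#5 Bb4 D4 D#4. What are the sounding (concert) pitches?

The Bb trumpet sounds a major second below written, so transpose each written note down a major second.
A5 → G5
Eb5 → Db5
F#5 → E5
Bb4 → Ab4
D4 → C4
D#4 → C#4

G5 Db5 E5 Ab4 C4 C#4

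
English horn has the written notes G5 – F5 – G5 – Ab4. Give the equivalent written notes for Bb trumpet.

D5 C5 D5 Eb4

First find concert pitch: the English horn sounds a perfect fifth below written, so G5 F5 G5 Ab4 sounds C5 Bb4 C5 Db4.
Then write for Bb trumpet: it sounds a major second below written, so the part must be a major second above concert.
C5 → D5
Bb4 → C5
C5 → D5
Db4 → Eb4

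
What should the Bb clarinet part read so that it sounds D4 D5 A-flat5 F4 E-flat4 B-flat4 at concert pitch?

E4 E5 Bb5 G4 F4 C5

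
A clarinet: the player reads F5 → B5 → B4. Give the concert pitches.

D5 G#5 G#4

Written C4 on the A clarinet sounds as A3, a minor third lower; apply that shift to every note.
F5 gives D5
B5 gives G#5
B4 gives G#4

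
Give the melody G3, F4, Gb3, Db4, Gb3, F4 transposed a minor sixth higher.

A minor sixth up from G3 gives Eb4.
F4 up a minor sixth is Db5.
Gb3: a sixth up reaches E, and 8 semitones makes it Ebb4.
Db4 up a minor sixth is Bbb4.
A minor sixth up from Gb3 gives Ebb4.
F4: a sixth up reaches D, and 8 semitones makes it Db5.

Eb4 Db5 Ebb4 Bbb4 Ebb4 Db5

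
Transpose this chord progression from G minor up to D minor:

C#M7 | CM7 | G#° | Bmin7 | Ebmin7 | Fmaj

G minor up to D minor is a perfect fifth; each chord root moves by that interval while the quality stays the same.
C#M7: root C# up a perfect fifth → G#, giving G#M7.
CM7: root C up a perfect fifth → G, giving GM7.
G#°: root G# up a perfect fifth → D#, giving D#°.
Bmin7: root B up a perfect fifth → F#, giving F#min7.
Ebmin7: root Eb up a perfect fifth → Bb, giving Bbmin7.
Fmaj: root F up a perfect fifth → C, giving Cmaj.

G#M7 GM7 D#° F#min7 Bbmin7 Cmaj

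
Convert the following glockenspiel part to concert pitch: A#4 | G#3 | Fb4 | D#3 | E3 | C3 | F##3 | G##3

The glockenspiel sounds a perfect fifteenth above written, so transpose each written note up a perfect fifteenth.
A#4 to A#6
G#3 to G#5
Fb4 to Fb6
D#3 to D#5
E3 to E5
C3 to C5
F##3 to F##5
G##3 to G##5

A#6 G#5 Fb6 D#5 E5 C5 F##5 G##5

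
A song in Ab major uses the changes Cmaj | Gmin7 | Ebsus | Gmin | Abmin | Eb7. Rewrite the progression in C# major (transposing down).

Ab major down to C# major is a diminished sixth; each chord root moves by that interval while the quality stays the same.
Cmaj: root C down a diminished sixth → E#, giving E#maj.
Gmin7: root G down a diminished sixth → B#, giving B#min7.
Ebsus: root Eb down a diminished sixth → G#, giving G#sus.
Gmin: root G down a diminished sixth → B#, giving B#min.
Abmin: root Ab down a diminished sixth → C#, giving C#min.
Eb7: root Eb down a diminished sixth → G#, giving G#7.

E#maj B#min7 G#sus B#min C#min G#7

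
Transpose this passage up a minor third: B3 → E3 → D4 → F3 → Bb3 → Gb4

D4 G3 F4 Ab3 Db4 Bbb4

B3 to D4
E3 to G3
D4 to F4
F3 to Ab3
Bb3 to Db4
Gb4 to Bbb4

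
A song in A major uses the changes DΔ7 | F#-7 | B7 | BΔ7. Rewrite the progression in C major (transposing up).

A major up to C major is a minor third; each chord root moves by that interval while the quality stays the same.
DΔ7: root D up a minor third → F, giving FΔ7.
F#-7: root F# up a minor third → A, giving A-7.
B7: root B up a minor third → D, giving D7.
BΔ7: root B up a minor third → D, giving DΔ7.

FΔ7 A-7 D7 DΔ7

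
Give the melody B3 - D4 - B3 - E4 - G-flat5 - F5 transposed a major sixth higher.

G#4 B4 G#4 C#5 Eb6 D6

B3 up a major sixth is G#4.
D4: a sixth up reaches B, and 9 semitones makes it B4.
A major sixth up from B3 gives G#4.
E4: a sixth up reaches C, and 9 semitones makes it C#5.
A major sixth up from Gb5 gives Eb6.
F5 up a major sixth is D6.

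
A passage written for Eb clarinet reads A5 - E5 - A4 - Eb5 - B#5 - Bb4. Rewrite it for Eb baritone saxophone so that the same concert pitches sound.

A7 E7 A6 Eb7 B#7 Bb6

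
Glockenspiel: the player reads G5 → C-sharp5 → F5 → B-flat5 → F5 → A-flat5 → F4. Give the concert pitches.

G7 C#7 F7 Bb7 F7 Ab7 F6

The glockenspiel sounds a perfect fifteenth above written, so transpose each written note up a perfect fifteenth.
G5 becomes G7
C#5 becomes C#7
F5 becomes F7
Bb5 becomes Bb7
F5 becomes F7
Ab5 becomes Ab7
F4 becomes F6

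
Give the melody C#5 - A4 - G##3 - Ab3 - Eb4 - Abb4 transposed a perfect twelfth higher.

C#5 -> G#6
A4 -> E6
G##3 -> D##5
Ab3 -> Eb5
Eb4 -> Bb5
Abb4 -> Ebb6

G#6 E6 D##5 Eb5 Bb5 Ebb6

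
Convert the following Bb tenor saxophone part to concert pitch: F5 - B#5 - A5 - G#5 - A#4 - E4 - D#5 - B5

Written C4 on the Bb tenor saxophone sounds as Bb2, a major ninth lower; apply that shift to every note.
F5 becomes Eb4
B#5 becomes A#4
A5 becomes G4
G#5 becomes F#4
A#4 becomes G#3
E4 becomes D3
D#5 becomes C#4
B5 becomes A4

Eb4 A#4 G4 F#4 G#3 D3 C#4 A4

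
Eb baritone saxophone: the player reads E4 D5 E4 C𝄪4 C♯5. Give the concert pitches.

G2 F3 G2 E#2 E3

Written C4 on the Eb baritone saxophone sounds as Eb2, a major thirteenth lower; apply that shift to every note.
E4 -> G2
D5 -> F3
E4 -> G2
C##4 -> E#2
C#5 -> E3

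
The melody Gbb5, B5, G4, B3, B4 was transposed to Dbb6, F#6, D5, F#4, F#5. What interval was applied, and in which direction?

up a perfect fifth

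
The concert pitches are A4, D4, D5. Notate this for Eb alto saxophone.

Written C4 sounds as Eb3 on the Eb alto saxophone, so concert pitches are written a major sixth up.
A4 gives F#5
D4 gives B4
D5 gives B5

F#5 B4 B5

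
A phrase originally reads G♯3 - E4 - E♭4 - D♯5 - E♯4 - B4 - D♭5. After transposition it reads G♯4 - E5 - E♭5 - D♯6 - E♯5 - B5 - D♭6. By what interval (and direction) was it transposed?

Take the first pair: G#3 → G#4. G to G spans 8 letter names, so the interval is some kind of octave.
G#3 to G#4 is 12 semitones, which makes it a perfect octave; the second version is higher, so the direction is up.
Checking another pair — Db5 → Db6 — gives the same interval.

up a perfect octave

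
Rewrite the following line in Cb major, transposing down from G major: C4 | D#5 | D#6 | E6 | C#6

G major to Cb major down is an augmented fifth, so every note moves down by that interval.
C4 → Fb3
D#5 → G4
D#6 → G5
E6 → Ab5
C#6 → F5

Fb3 G4 G5 Ab5 F5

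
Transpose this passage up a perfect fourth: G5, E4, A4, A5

G5 up a perfect fourth is C6.
A perfect fourth up from E4 gives A4.
A perfect fourth up from A4 gives D5.
A5: a fourth up reaches D, and 5 semitones makes it D6.

C6 A4 D5 D6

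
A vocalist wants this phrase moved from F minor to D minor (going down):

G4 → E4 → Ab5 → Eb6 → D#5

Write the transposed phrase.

F minor to D minor down is a minor third, so every note moves down by that interval.
G4 gives E4
E4 gives C#4
Ab5 gives F5
Eb6 gives C6
D#5 gives B#4

E4 C#4 F5 C6 B#4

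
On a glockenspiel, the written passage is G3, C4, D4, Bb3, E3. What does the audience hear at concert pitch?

G5 C6 D6 Bb5 E5

Written C4 on the glockenspiel sounds as C6, a perfect fifteenth higher; apply that shift to every note.
G3 to G5
C4 to C6
D4 to D6
Bb3 to Bb5
E3 to E5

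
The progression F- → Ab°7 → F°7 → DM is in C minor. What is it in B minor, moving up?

E- G°7 E°7 C#M

C minor up to B minor is a major seventh; each chord root moves by that interval while the quality stays the same.
F-: root F up a major seventh → E, giving E-.
Ab°7: root Ab up a major seventh → G, giving G°7.
F°7: root F up a major seventh → E, giving E°7.
DM: root D up a major seventh → C#, giving C#M.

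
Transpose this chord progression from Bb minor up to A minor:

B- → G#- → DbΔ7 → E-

Bb minor up to A minor is a major seventh; each chord root moves by that interval while the quality stays the same.
B-: root B up a major seventh → A#, giving A#-.
G#-: root G# up a major seventh → F##, giving F##-.
DbΔ7: root Db up a major seventh → C, giving CΔ7.
E-: root E up a major seventh → D#, giving D#-.

A#- F##- CΔ7 D#-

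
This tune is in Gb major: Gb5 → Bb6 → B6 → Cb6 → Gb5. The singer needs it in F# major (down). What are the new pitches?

F#5 A#6 A##6 B5 F#5

Gb major to F# major down is a diminished second, so every note moves down by that interval.
Gb5 to F#5
Bb6 to A#6
B6 to A##6
Cb6 to B5
Gb5 to F#5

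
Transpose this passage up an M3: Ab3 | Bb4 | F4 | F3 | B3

A major third up from Ab3 gives C4.
A major third up from Bb4 gives D5.
F4 up a major third is A4.
A major third up from F3 gives A3.
A major third up from B3 gives D#4.

C4 D5 A4 A3 D#4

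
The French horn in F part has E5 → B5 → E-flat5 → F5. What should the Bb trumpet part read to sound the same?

First find concert pitch: the French horn in F sounds a perfect fifth below written, so E5 B5 E-flat5 F5 sounds A4 E5 Ab4 Bb4.
Then write for Bb trumpet: it sounds a major second below written, so the part must be a major second above concert.
A4 → B4
E5 → F#5
Ab4 → Bb4
Bb4 → C5

B4 F#5 Bb4 C5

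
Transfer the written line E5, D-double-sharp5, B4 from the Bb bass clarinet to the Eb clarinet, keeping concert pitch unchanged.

B3 A##3 F#3

First find concert pitch: the Bb bass clarinet sounds a major ninth below written, so E5 D-double-sharp5 B4 sounds D4 C##4 A3.
Then write for Eb clarinet: it sounds a minor third above written, so the part must be a minor third below concert.
D4 → B3
C##4 → A##3
A3 → F#3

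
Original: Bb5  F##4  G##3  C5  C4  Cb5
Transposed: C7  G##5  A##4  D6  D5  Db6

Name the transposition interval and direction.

up a major ninth

From Bb5 to C7 is 9 letter names — a ninth of some quality.
Bb5 to C7 is 14 semitones, which makes it a major ninth; the second version is higher, so the direction is up.
Checking another pair — Cb5 → Db6 — gives the same interval.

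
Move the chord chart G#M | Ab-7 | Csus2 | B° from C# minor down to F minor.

C# minor down to F minor is an augmented fifth; each chord root moves by that interval while the quality stays the same.
G#M: root G# down an augmented fifth → C, giving CM.
Ab-7: root Ab down an augmented fifth → Dbb, giving Dbb-7.
Csus2: root C down an augmented fifth → Fb, giving Fbsus2.
B°: root B down an augmented fifth → Eb, giving Eb°.

CM Dbb-7 Fbsus2 Eb°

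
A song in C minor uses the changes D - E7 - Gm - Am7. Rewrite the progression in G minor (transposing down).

C minor down to G minor is a perfect fourth; each chord root moves by that interval while the quality stays the same.
D: root D down a perfect fourth → A, giving A.
E7: root E down a perfect fourth → B, giving B7.
Gm: root G down a perfect fourth → D, giving Dm.
Am7: root A down a perfect fourth → E, giving Em7.

A B7 Dm Em7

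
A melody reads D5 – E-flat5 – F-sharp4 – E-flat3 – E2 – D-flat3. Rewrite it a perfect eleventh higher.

D5 becomes G6
Eb5 becomes Ab6
F#4 becomes B5
Eb3 becomes Ab4
E2 becomes A3
Db3 becomes Gb4

G6 Ab6 B5 Ab4 A3 Gb4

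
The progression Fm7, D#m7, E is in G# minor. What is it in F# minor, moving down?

Ebm7 C#m7 D

G# minor down to F# minor is a major second; each chord root moves by that interval while the quality stays the same.
Fm7: root F down a major second → Eb, giving Ebm7.
D#m7: root D# down a major second → C#, giving C#m7.
E: root E down a major second → D, giving D.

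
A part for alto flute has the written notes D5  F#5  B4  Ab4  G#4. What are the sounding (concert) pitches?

A4 C#5 F#4 Eb4 D#4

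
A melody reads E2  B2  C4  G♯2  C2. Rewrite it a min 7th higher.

D3 A3 Bb4 F#3 Bb2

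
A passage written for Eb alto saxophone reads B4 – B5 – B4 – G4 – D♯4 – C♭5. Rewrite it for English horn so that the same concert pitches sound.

A4 A5 A4 F4 C#4 Bbb4

First find concert pitch: the Eb alto saxophone sounds a major sixth below written, so B4 B5 B4 G4 D♯4 C♭5 sounds D4 D5 D4 Bb3 F#3 Ebb4.
Then write for English horn: it sounds a perfect fifth below written, so the part must be a perfect fifth above concert.
D4 → A4
D5 → A5
D4 → A4
Bb3 → F4
F#3 → C#4
Ebb4 → Bbb4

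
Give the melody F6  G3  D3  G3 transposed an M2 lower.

F6 → Eb6
G3 → F3
D3 → C3
G3 → F3

Eb6 F3 C3 F3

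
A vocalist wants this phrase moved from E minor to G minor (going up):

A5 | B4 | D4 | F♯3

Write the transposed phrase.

From E up to G is a minor third; apply that to each pitch.
A5 to C6
B4 to D5
D4 to F4
F#3 to A3

C6 D5 F4 A3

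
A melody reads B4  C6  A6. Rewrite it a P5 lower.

E4 F5 D6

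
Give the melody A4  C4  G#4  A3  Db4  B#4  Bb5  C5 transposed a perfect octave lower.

A4 gives A3
C4 gives C3
G#4 gives G#3
A3 gives A2
Db4 gives Db3
B#4 gives B#3
Bb5 gives Bb4
C5 gives C4

A3 C3 G#3 A2 Db3 B#3 Bb4 C4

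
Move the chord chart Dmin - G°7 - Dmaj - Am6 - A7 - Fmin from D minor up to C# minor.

C#min F#°7 C#maj G#m6 G#7 Emin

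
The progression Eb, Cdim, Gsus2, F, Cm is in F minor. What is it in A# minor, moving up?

G# E#dim B#sus2 A# E#m

F minor up to A# minor is an augmented third; each chord root moves by that interval while the quality stays the same.
Eb: root Eb up an augmented third → G#, giving G#.
Cdim: root C up an augmented third → E#, giving E#dim.
Gsus2: root G up an augmented third → B#, giving B#sus2.
F: root F up an augmented third → A#, giving A#.
Cm: root C up an augmented third → E#, giving E#m.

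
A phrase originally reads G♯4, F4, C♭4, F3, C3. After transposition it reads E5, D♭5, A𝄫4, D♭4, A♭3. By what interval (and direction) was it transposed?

Take the first pair: G#4 → E5. G to E spans 6 letter names, so the interval is some kind of sixth.
G#4 to E5 is 8 semitones, which makes it a minor sixth; the second version is higher, so the direction is up.
Checking another pair — C3 → Ab3 — gives the same interval.

up a minor sixth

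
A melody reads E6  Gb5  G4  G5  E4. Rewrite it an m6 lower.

G#5 Bb4 B3 B4 G#3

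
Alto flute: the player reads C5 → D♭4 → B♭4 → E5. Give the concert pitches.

G4 Ab3 F4 B4

The alto flute sounds a perfect fourth below written, so transpose each written note down a perfect fourth.
C5 -> G4
Db4 -> Ab3
Bb4 -> F4
E5 -> B4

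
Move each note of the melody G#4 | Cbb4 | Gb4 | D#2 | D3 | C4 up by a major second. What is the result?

A#4 Dbb4 Ab4 E#2 E3 D4

G#4 gives A#4
Cbb4 gives Dbb4
Gb4 gives Ab4
D#2 gives E#2
D3 gives E3
C4 gives D4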